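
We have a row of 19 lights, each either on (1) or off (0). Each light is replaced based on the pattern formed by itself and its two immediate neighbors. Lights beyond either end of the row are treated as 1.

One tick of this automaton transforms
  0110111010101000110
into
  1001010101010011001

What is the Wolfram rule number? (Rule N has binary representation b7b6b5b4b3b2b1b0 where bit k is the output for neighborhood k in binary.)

163

position 5: 111 → 1  (bit 7 = 1)
position 2: 110 → 0  (bit 6 = 0)
position 0: 101 → 1  (bit 5 = 1)
position 13: 100 → 0  (bit 4 = 0)
position 1: 011 → 0  (bit 3 = 0)
position 8: 010 → 0  (bit 2 = 0)
position 15: 001 → 1  (bit 1 = 1)
position 14: 000 → 1  (bit 0 = 1)
bits b7..b0 = 10100011 = 163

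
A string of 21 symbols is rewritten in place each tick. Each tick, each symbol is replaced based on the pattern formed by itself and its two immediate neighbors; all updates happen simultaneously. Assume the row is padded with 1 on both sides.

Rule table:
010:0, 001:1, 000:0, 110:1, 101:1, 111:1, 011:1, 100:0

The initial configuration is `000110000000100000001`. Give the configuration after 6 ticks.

111110100000001111111

001110000001000000011
011110000010000000111
111110000100000001111
111110001000000011111
111110010000000111111
111110100000001111111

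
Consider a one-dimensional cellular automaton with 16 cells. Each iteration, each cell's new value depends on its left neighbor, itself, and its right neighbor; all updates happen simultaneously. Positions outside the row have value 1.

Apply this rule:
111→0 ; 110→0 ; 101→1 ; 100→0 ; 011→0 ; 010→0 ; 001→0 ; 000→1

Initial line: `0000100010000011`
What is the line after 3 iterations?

0010001000111001

0110001000111000
1000100010000010
0010001000111001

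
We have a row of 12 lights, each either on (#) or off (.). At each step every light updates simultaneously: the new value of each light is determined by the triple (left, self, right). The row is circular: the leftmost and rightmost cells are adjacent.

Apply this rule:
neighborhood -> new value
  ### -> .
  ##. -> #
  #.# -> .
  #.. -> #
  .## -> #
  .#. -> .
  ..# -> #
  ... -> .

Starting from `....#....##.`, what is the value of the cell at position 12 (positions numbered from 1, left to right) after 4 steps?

...#.#..####
#.#...###..#
#..#.##.####
###..##.#...
position 12 holds .

.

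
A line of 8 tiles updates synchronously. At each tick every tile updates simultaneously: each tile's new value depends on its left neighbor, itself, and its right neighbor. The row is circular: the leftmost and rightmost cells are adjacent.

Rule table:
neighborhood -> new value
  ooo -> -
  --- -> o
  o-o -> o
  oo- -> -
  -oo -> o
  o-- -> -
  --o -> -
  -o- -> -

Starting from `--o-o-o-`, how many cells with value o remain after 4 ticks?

tick 1: o--o-o--
tick 2: ----o---
tick 3: ooo---oo
tick 4: ----o-o-
count of o: 2

2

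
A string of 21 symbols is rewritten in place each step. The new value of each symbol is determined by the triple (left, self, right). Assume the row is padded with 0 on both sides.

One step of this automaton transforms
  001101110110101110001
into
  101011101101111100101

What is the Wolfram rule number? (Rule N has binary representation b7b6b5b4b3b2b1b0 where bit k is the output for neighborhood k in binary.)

173

position 6: 111 → 1  (bit 7 = 1)
position 3: 110 → 0  (bit 6 = 0)
position 4: 101 → 1  (bit 5 = 1)
position 17: 100 → 0  (bit 4 = 0)
position 2: 011 → 1  (bit 3 = 1)
position 12: 010 → 1  (bit 2 = 1)
position 1: 001 → 0  (bit 1 = 0)
position 0: 000 → 1  (bit 0 = 1)
bits b7..b0 = 10101101 = 173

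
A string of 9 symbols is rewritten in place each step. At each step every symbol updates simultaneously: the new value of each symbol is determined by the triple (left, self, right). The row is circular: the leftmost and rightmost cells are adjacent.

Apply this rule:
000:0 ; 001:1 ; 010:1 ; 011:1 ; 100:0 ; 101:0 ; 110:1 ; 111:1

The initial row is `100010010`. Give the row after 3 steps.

step 1: 100110110
step 2: 101110110
step 3: 101110110

101110110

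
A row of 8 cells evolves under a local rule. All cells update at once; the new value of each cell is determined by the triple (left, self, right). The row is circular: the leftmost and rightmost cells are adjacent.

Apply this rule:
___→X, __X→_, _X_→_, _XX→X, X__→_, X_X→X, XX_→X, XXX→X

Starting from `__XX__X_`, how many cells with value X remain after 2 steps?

5

X_XX____
_XXX_XX_
count of X: 5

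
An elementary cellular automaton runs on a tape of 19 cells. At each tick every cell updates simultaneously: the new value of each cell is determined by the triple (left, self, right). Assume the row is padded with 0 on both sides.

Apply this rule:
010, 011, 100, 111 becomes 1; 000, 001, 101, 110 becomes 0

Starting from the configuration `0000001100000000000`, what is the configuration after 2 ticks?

0000001010000000000
0000001011000000000

0000001011000000000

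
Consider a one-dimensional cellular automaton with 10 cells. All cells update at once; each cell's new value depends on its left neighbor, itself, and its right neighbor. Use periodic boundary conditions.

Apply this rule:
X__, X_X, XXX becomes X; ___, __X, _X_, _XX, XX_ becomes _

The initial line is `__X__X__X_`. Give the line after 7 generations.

___X__X__X
X___X__X__
_X___X__X_
__X___X__X
X__X___X__
_X__X___X_
__X__X___X

__X__X___X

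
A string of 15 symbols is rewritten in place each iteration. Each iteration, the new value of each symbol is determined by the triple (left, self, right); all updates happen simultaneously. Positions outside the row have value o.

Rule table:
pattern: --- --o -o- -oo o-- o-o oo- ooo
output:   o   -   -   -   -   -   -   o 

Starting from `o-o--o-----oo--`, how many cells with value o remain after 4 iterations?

iteration 1: -------ooo-----
iteration 2: -ooooo--o--ooo-
iteration 3: --ooo-------o--
iteration 4: ---o--ooooo----
count of o: 6

6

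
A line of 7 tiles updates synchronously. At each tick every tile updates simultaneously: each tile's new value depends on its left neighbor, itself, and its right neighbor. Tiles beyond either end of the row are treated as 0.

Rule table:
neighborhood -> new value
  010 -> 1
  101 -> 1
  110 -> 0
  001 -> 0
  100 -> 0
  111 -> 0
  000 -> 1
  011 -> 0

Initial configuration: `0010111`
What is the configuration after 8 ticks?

tick 1: 1011000
tick 2: 1100011
tick 3: 0001000
tick 4: 1101011
tick 5: 0011100
tick 6: 1000001
tick 7: 1011101
tick 8: 1100011

1100011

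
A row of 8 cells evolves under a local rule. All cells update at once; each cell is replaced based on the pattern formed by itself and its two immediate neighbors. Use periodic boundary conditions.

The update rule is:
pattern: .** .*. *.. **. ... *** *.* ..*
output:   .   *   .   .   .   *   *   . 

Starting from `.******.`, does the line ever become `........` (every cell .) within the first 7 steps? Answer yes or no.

step 1: ..****..
step 2: ...**...
step 3: ........
all cells are . at step 3

yes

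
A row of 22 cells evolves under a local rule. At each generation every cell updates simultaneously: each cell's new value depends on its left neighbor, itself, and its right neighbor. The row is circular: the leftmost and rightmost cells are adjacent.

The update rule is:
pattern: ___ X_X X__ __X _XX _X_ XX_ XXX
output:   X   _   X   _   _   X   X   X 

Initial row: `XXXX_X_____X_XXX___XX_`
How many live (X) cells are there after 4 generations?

_XXX_XXXXX_X__XXXX__X_
__XX__XXXX_XX__XXXX_XX
X__XX__XXX__XX__XXX__X
XX__XX__XXX__XX__XXX__
count of X: 12

12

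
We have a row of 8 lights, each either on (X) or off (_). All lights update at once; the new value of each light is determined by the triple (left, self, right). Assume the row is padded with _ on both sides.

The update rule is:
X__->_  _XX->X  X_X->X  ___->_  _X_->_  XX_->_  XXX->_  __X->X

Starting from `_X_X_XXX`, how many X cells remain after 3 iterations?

X_X_XX__
_X_XX___
X_XX____
count of X: 3

3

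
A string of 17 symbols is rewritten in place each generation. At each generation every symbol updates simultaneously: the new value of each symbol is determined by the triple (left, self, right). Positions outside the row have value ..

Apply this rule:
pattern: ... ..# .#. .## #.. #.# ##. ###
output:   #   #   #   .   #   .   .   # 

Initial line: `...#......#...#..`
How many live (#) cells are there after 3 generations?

#################
.###############.
#.#############.#
count of #: 15

15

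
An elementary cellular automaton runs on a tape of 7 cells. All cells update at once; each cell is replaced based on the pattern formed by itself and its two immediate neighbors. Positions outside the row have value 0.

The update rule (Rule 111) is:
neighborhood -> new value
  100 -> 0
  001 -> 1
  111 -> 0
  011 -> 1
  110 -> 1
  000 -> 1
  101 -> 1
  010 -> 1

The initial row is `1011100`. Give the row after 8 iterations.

1110111

1110101
1011111
1110001
1010111
1111101
1000111
1011101
1110111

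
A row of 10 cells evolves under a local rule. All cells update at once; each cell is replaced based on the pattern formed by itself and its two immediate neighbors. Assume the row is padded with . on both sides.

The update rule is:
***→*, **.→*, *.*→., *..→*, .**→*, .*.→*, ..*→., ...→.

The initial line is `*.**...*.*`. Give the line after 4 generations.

*.***..*.*
*.****.*.*
*.****.*.*  (fixed point — unchanged through generation 4)

*.****.*.*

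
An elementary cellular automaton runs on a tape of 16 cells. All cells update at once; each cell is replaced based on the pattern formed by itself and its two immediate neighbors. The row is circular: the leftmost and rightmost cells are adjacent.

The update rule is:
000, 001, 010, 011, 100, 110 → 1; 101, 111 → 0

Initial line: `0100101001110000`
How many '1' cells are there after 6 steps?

step 1: 1111101111011111
step 2: 0000101001010000
step 3: 1111101111011111  (repeats step 1; period 2)
step 6: 0000101001010000
count of 1: 4

4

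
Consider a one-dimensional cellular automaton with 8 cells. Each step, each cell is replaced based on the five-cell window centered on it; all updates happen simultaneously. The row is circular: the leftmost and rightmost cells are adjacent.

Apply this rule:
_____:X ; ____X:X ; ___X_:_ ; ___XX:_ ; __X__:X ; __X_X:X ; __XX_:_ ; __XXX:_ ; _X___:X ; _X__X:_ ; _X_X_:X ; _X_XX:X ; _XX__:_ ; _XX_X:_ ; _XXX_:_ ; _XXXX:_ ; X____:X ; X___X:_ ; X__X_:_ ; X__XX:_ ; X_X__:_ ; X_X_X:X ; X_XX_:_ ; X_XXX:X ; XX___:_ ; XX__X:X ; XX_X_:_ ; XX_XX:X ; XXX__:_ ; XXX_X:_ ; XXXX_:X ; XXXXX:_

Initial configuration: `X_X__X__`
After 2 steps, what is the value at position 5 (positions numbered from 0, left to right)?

XX___X__
_____X__
position 5 holds X

X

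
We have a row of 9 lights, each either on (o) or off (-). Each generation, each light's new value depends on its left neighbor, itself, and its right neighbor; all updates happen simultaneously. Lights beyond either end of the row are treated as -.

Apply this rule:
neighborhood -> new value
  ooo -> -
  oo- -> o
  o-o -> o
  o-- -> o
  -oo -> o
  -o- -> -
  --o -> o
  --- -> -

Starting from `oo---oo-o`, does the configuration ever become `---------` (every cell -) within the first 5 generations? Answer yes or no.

no

ooo-oooo-
o-ooo--oo
-oo-ooooo
ooooo---o
o---oo-o-
generation 5 is o---oo-o-, still not uniform -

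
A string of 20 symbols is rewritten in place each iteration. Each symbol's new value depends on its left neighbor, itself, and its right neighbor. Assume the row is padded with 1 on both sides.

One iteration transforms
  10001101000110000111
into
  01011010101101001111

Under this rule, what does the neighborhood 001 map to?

1

At position 3 the neighborhood is 001; the next row has 1 there.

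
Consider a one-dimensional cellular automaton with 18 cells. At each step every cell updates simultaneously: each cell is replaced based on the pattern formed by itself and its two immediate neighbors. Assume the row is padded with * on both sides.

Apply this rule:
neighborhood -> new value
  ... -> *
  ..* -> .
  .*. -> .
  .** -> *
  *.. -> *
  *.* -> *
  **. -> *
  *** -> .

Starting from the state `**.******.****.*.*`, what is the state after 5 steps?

step 1: .***....***..**.**
step 2: **.****.*.**.****.
step 3: .***..**.*****..**
step 4: **.**.****...**.*.
step 5: .******..***.***.*

.******..***.***.*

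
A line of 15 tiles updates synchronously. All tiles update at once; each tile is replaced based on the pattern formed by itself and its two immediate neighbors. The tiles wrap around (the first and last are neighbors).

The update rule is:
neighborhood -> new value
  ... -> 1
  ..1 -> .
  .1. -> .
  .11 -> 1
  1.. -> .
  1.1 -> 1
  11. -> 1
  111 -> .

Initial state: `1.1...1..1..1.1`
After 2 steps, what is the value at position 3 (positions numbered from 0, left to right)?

.

step 1: 11..1........11
step 2: .1....111111.1.
position 3 holds .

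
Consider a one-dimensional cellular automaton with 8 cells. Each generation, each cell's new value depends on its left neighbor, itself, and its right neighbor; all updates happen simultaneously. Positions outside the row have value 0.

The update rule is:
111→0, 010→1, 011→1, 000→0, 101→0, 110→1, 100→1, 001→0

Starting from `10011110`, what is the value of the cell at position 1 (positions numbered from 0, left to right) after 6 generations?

11010011
11011011
11011011  (fixed point — unchanged through generation 6)
position 1 holds 1

1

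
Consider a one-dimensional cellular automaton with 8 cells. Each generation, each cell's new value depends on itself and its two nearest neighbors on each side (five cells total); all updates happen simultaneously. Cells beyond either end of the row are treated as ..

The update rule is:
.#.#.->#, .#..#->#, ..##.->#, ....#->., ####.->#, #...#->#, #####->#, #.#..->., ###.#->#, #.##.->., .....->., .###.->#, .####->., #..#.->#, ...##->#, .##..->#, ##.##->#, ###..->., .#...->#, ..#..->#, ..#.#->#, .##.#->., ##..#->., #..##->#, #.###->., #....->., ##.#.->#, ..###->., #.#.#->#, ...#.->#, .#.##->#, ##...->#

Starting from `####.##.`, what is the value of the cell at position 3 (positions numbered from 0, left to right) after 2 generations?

#

..###.##
.#.###.#
position 3 holds #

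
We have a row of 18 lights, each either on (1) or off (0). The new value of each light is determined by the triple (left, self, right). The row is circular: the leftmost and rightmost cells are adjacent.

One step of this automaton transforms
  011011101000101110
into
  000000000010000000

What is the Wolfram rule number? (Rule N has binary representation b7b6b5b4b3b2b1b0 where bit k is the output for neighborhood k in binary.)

1

position 5: 111 → 0  (bit 7 = 0)
position 2: 110 → 0  (bit 6 = 0)
position 3: 101 → 0  (bit 5 = 0)
position 9: 100 → 0  (bit 4 = 0)
position 1: 011 → 0  (bit 3 = 0)
position 8: 010 → 0  (bit 2 = 0)
position 0: 001 → 0  (bit 1 = 0)
position 10: 000 → 1  (bit 0 = 1)
bits b7..b0 = 00000001 = 1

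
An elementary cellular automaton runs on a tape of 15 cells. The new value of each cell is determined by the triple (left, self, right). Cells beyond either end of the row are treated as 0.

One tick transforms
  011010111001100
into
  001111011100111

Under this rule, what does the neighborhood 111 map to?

1

At position 7 the neighborhood is 111; the next row has 1 there.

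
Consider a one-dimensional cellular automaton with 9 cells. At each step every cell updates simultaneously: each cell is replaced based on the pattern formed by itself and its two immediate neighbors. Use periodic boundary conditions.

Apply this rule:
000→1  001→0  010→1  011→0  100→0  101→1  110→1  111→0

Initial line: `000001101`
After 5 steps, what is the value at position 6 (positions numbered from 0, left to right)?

step 1: 011100111
step 2: 100100001
step 3: 100101100
step 4: 100110100
step 5: 100011100
position 6 holds 1

1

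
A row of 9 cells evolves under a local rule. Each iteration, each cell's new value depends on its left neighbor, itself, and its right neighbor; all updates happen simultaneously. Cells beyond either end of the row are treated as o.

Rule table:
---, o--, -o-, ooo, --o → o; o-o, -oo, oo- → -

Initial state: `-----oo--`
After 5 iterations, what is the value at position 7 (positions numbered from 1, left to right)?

o

ooooo--oo
oooo-oo-o
ooo------
oo-oooooo
o---ooooo
position 7 holds o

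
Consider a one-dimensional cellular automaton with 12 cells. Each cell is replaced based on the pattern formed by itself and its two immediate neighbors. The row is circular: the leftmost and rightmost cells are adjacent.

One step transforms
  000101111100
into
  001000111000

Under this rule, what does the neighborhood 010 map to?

At position 3 the neighborhood is 010; the next row has 0 there.

0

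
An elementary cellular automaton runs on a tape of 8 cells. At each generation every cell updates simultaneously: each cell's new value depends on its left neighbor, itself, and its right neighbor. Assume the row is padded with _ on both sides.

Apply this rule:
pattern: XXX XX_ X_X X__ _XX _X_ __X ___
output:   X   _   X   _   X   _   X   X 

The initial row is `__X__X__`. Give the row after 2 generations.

XX__X__X
X__X__X_

X__X__X_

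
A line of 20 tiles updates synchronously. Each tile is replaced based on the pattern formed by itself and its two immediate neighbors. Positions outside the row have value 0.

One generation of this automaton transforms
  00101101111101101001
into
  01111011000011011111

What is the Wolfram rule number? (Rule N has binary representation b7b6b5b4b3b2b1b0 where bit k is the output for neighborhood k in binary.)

62

position 8: 111 → 0  (bit 7 = 0)
position 5: 110 → 0  (bit 6 = 0)
position 3: 101 → 1  (bit 5 = 1)
position 17: 100 → 1  (bit 4 = 1)
position 4: 011 → 1  (bit 3 = 1)
position 2: 010 → 1  (bit 2 = 1)
position 1: 001 → 1  (bit 1 = 1)
position 0: 000 → 0  (bit 0 = 0)
bits b7..b0 = 00111110 = 62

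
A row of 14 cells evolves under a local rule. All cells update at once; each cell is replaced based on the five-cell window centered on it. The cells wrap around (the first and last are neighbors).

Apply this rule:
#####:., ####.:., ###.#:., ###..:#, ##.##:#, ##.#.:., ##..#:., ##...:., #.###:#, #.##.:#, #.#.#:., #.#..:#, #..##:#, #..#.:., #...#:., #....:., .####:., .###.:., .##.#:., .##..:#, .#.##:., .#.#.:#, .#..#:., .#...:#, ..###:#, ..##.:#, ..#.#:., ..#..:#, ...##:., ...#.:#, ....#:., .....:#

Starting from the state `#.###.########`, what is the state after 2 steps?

step 1: .##..##.......
step 2: .##.###..####.

.##.###..####.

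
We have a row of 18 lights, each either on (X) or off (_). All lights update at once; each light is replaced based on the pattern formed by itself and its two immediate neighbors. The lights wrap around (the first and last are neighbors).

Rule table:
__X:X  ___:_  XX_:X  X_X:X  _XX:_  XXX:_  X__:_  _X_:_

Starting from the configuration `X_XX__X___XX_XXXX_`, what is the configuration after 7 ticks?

_X_X_X___X_XX___XX
X_X_X___X_X_X__X_X
XX_X___X_X_X__X_X_
_XX___X_X_X__X_X_X
X_X__X_X_X__X_X_X_
_X__X_X_X__X_X_X_X
X__X_X_X__X_X_X_X_

X__X_X_X__X_X_X_X_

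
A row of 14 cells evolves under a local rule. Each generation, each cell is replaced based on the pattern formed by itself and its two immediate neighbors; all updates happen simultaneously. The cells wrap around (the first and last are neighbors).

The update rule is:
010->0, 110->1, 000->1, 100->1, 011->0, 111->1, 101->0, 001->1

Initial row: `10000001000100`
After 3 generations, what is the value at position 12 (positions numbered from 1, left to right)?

1

01111110111011
00111110011001
11011111101110
position 12 holds 1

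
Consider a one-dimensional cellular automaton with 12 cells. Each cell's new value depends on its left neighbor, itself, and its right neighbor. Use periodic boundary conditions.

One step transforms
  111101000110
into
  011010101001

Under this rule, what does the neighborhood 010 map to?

0

At position 5 the neighborhood is 010; the next row has 0 there.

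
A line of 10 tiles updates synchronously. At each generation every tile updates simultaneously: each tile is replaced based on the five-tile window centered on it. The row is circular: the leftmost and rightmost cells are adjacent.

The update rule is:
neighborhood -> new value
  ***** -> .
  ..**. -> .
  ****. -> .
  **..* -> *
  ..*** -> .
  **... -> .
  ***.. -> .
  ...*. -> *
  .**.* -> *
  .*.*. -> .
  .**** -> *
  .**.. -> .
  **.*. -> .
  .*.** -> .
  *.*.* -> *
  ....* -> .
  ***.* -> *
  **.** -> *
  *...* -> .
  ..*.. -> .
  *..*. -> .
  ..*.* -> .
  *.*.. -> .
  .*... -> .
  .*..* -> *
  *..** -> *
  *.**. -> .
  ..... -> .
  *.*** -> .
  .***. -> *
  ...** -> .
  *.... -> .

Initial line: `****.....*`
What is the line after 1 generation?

*.........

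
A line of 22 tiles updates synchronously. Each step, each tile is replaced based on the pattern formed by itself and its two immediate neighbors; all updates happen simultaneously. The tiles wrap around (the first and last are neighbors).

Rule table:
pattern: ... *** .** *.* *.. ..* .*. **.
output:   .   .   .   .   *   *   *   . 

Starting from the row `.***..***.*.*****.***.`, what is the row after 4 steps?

step 1: *...**....*..........*
step 2: .*.*..*..***........*.
step 3: **.******...*......***
step 4: .........*.***....*...

.........*.***....*...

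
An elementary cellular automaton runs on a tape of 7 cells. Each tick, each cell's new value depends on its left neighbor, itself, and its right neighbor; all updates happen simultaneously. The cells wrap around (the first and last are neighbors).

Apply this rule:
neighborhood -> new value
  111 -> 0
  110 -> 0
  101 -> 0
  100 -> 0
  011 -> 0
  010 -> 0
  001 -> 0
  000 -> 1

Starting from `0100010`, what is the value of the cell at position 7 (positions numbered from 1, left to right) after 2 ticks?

tick 1: 0001000
tick 2: 1100011
position 7 holds 1

1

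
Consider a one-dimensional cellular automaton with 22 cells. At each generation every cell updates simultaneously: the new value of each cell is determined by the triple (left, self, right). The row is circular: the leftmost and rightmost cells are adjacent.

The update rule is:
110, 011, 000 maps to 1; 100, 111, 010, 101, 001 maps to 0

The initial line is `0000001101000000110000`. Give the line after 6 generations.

1111101100011110110111
0000101101010010110100
1110001100000000110001
0010101101111110110101
0000001101000010110000
1111101100011000110111

1111101100011000110111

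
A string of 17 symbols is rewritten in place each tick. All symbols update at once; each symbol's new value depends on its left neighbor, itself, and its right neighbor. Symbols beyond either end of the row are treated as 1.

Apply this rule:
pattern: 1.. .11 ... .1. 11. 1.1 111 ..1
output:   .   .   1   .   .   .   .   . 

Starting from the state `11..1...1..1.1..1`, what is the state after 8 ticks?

.1111...11111111.

tick 1: ......1..........
tick 2: .1111...11111111.
tick 3: ......1..........  (repeats tick 1; period 2)
tick 8: .1111...11111111.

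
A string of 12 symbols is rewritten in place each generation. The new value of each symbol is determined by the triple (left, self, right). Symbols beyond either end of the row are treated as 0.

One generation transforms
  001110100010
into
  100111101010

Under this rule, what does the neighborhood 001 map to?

0

At position 1 the neighborhood is 001; the next row has 0 there.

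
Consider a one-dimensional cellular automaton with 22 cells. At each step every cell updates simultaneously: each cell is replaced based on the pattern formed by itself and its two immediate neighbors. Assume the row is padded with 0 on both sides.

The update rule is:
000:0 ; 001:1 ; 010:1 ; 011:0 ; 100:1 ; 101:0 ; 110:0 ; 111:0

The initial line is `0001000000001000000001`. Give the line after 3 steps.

step 1: 0011100000011100000011
step 2: 0100010000100010000100
step 3: 1110111001110111001110

1110111001110111001110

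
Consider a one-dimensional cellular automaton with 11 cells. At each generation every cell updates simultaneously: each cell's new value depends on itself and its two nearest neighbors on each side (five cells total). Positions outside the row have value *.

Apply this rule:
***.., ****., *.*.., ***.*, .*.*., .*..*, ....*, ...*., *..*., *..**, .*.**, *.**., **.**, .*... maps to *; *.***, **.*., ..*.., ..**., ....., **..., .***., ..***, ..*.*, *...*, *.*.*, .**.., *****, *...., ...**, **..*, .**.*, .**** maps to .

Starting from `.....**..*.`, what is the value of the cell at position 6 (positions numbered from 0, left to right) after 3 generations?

*

...*....*.*
..*.*.**.*.
.*.*.**...*
position 6 holds *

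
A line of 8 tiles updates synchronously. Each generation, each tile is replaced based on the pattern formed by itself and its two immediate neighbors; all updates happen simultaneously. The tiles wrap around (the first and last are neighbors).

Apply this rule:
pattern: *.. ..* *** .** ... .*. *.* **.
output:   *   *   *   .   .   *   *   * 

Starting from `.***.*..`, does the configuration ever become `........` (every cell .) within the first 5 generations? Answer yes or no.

no

*.*****.
**.*****
***.****
****.***
*****.**
generation 5 is *****.**, still not uniform .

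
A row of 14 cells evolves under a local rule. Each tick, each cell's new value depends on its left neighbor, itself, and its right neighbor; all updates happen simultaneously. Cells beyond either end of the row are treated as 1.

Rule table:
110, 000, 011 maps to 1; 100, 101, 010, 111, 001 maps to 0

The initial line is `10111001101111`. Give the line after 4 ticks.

10101001101000
10000001100010
10111101101000
10100101100010

10100101100010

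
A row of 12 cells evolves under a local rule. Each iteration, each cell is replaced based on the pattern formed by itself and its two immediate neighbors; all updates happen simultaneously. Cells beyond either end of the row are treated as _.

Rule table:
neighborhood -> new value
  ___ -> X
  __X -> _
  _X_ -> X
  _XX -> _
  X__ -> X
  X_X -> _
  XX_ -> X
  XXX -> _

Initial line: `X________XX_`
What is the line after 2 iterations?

iteration 1: XXXXXXXX__XX
iteration 2: _______XX__X

_______XX__X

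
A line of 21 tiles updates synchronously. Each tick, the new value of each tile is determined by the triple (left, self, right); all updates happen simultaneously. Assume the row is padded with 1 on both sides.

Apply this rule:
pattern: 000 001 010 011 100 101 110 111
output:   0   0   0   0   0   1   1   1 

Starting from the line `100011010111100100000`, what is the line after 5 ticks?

100000000110000000000

100001101011100000000
100000110101100000000
100000011010100000000
100000001101000000000
100000000110000000000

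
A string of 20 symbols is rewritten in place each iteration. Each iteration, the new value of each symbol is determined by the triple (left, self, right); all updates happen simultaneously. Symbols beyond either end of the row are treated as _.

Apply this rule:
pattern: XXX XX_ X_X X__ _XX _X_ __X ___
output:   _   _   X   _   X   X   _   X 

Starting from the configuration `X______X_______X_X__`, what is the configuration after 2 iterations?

X_XXXX_X_XXXXX_XXX_X
XXX___XXXX____XX__XX

XXX___XXXX____XX__XX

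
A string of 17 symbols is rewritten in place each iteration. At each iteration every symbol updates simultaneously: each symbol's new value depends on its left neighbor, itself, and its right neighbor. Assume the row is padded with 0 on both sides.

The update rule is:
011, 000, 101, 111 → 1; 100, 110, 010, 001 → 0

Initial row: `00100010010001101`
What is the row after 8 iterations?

iteration 1: 10001000000101010
iteration 2: 00100011110010100
iteration 3: 10001011100001001
iteration 4: 00100111001100000
iteration 5: 10000110001001111
iteration 6: 00110100100001110
iteration 7: 10101000001101100
iteration 8: 01010011101011001

01010011101011001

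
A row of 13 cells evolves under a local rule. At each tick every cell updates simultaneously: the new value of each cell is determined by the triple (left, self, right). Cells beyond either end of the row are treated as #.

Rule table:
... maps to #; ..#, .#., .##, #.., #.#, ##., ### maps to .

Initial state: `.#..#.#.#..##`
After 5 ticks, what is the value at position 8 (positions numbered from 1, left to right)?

tick 1: .............
tick 2: .###########.
tick 3: .............  (repeats tick 1; period 2)
tick 5: .............
position 8 holds .

.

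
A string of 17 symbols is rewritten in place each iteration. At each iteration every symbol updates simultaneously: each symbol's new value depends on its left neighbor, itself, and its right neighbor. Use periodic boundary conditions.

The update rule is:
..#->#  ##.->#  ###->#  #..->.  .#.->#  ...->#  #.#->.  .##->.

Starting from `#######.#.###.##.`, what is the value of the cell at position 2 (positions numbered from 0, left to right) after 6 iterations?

#

.######.#..##..#.
#.#####.#.#.#.##.
#..####.#.#.#..#.
#.#.###.#.#.#.##.
#.#..##.#.#.#..#.
#.#.#.#.#.#.#.##.
position 2 holds #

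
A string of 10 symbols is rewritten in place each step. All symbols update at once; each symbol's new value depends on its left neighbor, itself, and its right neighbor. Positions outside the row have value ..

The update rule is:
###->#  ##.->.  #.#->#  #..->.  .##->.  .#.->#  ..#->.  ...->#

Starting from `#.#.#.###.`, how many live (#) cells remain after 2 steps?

step 1: ######.#..
step 2: .####.##.#
count of #: 7

7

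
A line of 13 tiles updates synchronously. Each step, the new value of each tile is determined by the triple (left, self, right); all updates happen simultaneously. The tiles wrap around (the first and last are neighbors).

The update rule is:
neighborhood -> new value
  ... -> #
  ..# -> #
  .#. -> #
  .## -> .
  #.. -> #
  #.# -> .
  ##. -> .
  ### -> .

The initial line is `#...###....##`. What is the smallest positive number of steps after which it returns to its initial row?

2

step 1: .###...####..
step 2: #...###....##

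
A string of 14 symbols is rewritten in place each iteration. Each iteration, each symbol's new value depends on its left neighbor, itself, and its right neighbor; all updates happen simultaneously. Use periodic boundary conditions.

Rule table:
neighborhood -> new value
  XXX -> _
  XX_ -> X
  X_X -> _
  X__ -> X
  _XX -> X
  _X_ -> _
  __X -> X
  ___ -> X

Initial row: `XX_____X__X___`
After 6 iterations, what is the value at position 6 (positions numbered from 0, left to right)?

X

XXXXXXX_XX_XXX
______X_XX_X__
XXXXXX__XX__XX
_____XXXXXXXX_
XXXXXX______XX
_____XXXXXXXX_
position 6 holds X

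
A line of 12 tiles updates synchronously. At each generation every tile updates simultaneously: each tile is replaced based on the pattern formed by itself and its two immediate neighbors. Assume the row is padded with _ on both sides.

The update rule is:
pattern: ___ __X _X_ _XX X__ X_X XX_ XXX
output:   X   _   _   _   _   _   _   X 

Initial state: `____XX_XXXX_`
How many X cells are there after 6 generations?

4

XXX_____XX__
_X__XXX____X
_____X__XX__
XXXX_______X
_XX__XXXXX__
______XXX__X
count of X: 4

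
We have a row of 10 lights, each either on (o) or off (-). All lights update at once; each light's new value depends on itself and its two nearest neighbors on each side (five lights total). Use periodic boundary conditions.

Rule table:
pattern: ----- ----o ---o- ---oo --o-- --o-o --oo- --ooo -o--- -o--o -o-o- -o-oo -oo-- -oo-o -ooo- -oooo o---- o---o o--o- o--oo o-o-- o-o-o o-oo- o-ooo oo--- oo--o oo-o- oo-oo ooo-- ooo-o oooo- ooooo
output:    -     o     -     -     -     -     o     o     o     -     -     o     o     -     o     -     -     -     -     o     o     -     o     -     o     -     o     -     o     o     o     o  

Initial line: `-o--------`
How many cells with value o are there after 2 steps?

step 1: --o------o
step 2: ---o---o--
count of o: 2

2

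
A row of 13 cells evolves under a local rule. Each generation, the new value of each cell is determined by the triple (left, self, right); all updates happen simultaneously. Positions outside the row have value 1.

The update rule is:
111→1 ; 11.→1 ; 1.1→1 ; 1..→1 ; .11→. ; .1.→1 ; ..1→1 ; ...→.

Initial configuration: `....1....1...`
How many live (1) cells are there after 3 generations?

1..111..111.1
111.1111.111.
1111.1111.111
count of 1: 11

11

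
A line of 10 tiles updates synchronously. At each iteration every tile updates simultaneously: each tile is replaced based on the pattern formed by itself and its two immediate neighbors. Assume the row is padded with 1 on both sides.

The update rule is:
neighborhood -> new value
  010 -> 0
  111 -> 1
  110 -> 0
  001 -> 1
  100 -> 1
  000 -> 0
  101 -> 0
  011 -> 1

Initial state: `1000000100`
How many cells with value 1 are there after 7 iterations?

8

0100001011
0010010011
1101101111
1001001111
0110111111
0100111111
0011111111
count of 1: 8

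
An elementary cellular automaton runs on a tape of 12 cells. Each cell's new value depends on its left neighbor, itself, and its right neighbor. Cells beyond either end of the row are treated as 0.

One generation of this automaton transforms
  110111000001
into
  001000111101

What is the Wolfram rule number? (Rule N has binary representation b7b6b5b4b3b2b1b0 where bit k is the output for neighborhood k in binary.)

position 4: 111 → 0  (bit 7 = 0)
position 1: 110 → 0  (bit 6 = 0)
position 2: 101 → 1  (bit 5 = 1)
position 6: 100 → 1  (bit 4 = 1)
position 0: 011 → 0  (bit 3 = 0)
position 11: 010 → 1  (bit 2 = 1)
position 10: 001 → 0  (bit 1 = 0)
position 7: 000 → 1  (bit 0 = 1)
bits b7..b0 = 00110101 = 53

53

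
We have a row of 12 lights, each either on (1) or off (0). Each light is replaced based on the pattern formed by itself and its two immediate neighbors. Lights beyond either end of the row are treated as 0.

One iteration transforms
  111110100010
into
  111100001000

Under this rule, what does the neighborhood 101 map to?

At position 5 the neighborhood is 101; the next row has 0 there.

0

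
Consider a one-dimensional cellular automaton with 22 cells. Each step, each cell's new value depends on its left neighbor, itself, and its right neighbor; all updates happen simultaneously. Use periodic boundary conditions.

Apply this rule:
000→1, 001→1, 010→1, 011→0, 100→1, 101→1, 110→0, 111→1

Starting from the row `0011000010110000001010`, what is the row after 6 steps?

1011010010110111011011

step 1: 1100111111001111111111
step 2: 1011011110110111111111
step 3: 0100101101001011111111
step 4: 1111110011111101111110
step 5: 0111101101111010111101
step 6: 1011010010110111011011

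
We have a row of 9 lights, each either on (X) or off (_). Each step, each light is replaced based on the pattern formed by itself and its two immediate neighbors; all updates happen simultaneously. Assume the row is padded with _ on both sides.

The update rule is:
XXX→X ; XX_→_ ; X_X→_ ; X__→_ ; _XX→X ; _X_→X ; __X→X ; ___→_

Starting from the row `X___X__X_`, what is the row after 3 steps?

step 1: X__XX_XX_
step 2: X_XX__X__
step 3: X_X__XX__

X_X__XX__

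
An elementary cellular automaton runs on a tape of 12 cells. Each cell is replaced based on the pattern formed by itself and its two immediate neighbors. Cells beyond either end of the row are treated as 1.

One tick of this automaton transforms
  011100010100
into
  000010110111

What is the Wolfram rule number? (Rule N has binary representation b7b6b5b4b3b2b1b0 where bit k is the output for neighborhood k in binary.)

22

position 2: 111 → 0  (bit 7 = 0)
position 3: 110 → 0  (bit 6 = 0)
position 0: 101 → 0  (bit 5 = 0)
position 4: 100 → 1  (bit 4 = 1)
position 1: 011 → 0  (bit 3 = 0)
position 7: 010 → 1  (bit 2 = 1)
position 6: 001 → 1  (bit 1 = 1)
position 5: 000 → 0  (bit 0 = 0)
bits b7..b0 = 00010110 = 22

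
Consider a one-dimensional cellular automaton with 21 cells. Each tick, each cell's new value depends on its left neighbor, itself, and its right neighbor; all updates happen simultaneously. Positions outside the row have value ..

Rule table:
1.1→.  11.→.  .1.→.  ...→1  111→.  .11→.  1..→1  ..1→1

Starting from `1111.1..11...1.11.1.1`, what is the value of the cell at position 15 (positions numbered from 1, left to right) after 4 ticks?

1

......11..111........
111111..11...11111111
......11..111........  (repeats tick 1; period 2)
tick 4: 111111..11...11111111
position 15 holds 1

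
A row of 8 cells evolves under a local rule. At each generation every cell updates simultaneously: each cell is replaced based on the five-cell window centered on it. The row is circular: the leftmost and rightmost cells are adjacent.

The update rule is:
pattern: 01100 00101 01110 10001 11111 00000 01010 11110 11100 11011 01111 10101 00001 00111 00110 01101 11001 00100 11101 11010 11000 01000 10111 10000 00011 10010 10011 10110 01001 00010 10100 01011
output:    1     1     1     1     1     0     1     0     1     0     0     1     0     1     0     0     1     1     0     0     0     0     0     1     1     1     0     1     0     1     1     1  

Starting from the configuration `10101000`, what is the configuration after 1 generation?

11111011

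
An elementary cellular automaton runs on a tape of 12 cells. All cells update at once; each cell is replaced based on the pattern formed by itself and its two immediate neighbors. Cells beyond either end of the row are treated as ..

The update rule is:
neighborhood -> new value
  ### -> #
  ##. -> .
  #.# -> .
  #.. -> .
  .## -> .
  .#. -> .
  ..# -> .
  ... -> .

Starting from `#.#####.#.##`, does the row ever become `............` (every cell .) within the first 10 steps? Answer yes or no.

yes

...###......
....#.......
............
all cells are . at step 3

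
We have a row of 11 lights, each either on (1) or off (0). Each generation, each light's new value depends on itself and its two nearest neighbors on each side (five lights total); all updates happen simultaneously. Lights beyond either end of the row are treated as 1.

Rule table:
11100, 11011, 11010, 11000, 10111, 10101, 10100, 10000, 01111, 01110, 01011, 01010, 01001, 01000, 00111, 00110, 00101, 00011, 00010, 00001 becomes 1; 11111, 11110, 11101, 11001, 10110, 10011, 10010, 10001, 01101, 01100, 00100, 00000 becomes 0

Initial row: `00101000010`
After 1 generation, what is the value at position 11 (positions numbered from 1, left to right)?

00111111111
position 11 holds 1

1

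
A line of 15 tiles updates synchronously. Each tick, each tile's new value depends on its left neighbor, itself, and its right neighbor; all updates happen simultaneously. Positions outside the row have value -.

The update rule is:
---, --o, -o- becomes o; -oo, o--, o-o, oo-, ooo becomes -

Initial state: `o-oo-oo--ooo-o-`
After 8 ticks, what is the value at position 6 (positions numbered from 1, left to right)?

o-------o----o-
o-ooooooo-oooo-
o--------------
o-ooooooooooooo
o--------------  (repeats tick 3; period 2)
tick 8: o-ooooooooooooo
position 6 holds o

o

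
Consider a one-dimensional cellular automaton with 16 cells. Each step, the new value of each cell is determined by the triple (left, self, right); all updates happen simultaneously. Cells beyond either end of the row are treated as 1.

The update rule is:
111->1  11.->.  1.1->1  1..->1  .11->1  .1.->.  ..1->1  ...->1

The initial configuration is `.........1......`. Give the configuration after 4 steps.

step 1: 111111111.111111
step 2: 11111111.1111111
step 3: 1111111.11111111
step 4: 111111.111111111

111111.111111111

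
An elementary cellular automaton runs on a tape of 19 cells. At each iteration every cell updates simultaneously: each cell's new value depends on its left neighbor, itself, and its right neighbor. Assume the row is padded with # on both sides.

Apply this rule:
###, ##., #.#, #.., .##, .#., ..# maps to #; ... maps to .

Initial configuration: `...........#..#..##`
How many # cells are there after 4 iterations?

#.........#########
##.......##########
###.....###########
####...############
count of #: 16

16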